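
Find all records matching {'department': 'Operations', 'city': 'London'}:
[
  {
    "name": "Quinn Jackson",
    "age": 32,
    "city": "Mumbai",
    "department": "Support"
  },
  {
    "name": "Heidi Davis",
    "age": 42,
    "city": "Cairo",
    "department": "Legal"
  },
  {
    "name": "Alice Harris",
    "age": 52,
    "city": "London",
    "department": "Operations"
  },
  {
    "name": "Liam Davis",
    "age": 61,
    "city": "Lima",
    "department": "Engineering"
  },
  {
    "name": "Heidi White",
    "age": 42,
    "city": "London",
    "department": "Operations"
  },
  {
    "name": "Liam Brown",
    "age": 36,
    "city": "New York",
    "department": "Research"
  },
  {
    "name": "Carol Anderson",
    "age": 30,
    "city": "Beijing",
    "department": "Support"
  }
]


Search criteria: {'department': 'Operations', 'city': 'London'}

Checking 7 records:
  Quinn Jackson: {department: Support, city: Mumbai}
  Heidi Davis: {department: Legal, city: Cairo}
  Alice Harris: {department: Operations, city: London} <-- MATCH
  Liam Davis: {department: Engineering, city: Lima}
  Heidi White: {department: Operations, city: London} <-- MATCH
  Liam Brown: {department: Research, city: New York}
  Carol Anderson: {department: Support, city: Beijing}

Matches: ["Alice Harris", "Heidi White"]

["Alice Harris", "Heidi White"]


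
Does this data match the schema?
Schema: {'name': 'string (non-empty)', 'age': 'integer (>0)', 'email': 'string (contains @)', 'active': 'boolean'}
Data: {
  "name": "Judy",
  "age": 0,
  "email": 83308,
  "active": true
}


Validating each field against schema:
  name: OK (non-empty string)
  age: FAIL (0 is not > 0)
  email: FAIL (83308 is not a string)
  active: OK (boolean)

Result: INVALID (2 errors: age, email)

INVALID (2 errors: age, email)


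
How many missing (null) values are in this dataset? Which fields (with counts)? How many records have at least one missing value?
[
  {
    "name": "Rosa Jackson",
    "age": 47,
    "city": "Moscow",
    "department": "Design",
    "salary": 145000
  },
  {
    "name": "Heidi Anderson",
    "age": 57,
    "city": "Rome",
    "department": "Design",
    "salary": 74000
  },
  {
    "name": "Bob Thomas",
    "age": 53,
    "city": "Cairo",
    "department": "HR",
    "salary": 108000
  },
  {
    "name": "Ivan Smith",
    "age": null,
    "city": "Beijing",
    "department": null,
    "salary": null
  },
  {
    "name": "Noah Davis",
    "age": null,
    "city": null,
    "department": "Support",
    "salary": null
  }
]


Checking for missing (null) values in 5 records:

  Rosa Jackson: complete
  Heidi Anderson: complete
  Bob Thomas: complete
  Ivan Smith: age, department, salary
  Noah Davis: age, city, salary

Per field:
  name: 0 missing
  age: 2 missing
  city: 1 missing
  department: 1 missing
  salary: 2 missing

Total missing values: 6
Records with any missing: 2

6 missing values (age: 2, city: 1, department: 1, salary: 2); 2 incomplete records


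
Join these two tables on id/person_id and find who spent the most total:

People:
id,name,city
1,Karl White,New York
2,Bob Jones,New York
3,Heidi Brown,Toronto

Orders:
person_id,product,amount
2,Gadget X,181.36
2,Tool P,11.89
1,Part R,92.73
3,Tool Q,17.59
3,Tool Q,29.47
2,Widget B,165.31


Join on: people.id = orders.person_id

Joined rows:
  Bob Jones (New York) bought Gadget X for $181.36
  Bob Jones (New York) bought Tool P for $11.89
  Karl White (New York) bought Part R for $92.73
  Heidi Brown (Toronto) bought Tool Q for $17.59
  Heidi Brown (Toronto) bought Tool Q for $29.47
  Bob Jones (New York) bought Widget B for $165.31

Total per person:
  Bob Jones: $358.56
  Karl White: $92.73
  Heidi Brown: $47.06

Top spender: Bob Jones ($358.56)

Bob Jones ($358.56)


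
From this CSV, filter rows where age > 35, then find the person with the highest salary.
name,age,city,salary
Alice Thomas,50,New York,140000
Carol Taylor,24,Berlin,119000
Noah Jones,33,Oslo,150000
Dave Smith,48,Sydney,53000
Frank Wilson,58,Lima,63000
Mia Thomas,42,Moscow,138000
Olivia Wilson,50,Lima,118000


Filter: age > 35
Sort by: salary (descending)

Filtered records (5):
  Alice Thomas, age 50, salary $140000
  Mia Thomas, age 42, salary $138000
  Olivia Wilson, age 50, salary $118000
  Frank Wilson, age 58, salary $63000
  Dave Smith, age 48, salary $53000

Highest salary: Alice Thomas ($140000)

Alice Thomas


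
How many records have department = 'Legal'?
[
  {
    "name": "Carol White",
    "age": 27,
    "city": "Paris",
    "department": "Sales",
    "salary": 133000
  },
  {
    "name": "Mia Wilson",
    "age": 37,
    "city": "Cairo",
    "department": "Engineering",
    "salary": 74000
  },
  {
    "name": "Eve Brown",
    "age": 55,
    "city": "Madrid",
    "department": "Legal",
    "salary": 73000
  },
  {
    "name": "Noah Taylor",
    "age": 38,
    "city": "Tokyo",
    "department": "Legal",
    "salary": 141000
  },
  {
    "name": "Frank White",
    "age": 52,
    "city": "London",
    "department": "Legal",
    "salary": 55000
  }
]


Data: 5 records
Condition: department = 'Legal'

Checking each record:
  Carol White: Sales
  Mia Wilson: Engineering
  Eve Brown: Legal MATCH
  Noah Taylor: Legal MATCH
  Frank White: Legal MATCH

Count: 3

3


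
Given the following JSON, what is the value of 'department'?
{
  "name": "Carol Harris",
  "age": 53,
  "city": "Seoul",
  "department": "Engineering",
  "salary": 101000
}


Looking up field 'department'
Value: Engineering

Engineering


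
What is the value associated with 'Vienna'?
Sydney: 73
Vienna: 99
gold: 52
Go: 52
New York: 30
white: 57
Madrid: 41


Looking up key 'Vienna'
Value: 99

99


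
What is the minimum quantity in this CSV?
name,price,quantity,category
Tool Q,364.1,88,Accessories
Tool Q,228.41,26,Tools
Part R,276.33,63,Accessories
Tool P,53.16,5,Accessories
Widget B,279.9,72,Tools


Computing minimum quantity:
Values: [88, 26, 63, 5, 72]
Min = 5

5


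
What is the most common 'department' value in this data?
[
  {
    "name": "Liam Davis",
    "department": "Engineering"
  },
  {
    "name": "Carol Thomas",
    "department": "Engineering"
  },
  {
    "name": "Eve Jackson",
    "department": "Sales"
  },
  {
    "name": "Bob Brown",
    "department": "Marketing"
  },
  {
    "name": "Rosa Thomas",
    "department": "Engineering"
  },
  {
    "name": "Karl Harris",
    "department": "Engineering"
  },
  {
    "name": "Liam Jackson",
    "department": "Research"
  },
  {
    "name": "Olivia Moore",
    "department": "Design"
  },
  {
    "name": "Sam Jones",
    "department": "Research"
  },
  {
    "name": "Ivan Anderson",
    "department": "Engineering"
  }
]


Counting 'department' values across 10 records:

  Engineering: 5 #####
  Research: 2 ##
  Sales: 1 #
  Marketing: 1 #
  Design: 1 #

Most common: Engineering (5 times)

Engineering (5 times)


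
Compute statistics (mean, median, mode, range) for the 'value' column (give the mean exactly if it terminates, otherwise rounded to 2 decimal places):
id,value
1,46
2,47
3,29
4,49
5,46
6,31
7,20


Data: [46, 47, 29, 49, 46, 31, 20]
Count: 7
Sum: 268
Mean: 268/7 ≈ 38.29 (rounded to 2 decimal places)
Sorted: [20, 29, 31, 46, 46, 47, 49]
Median: 46.0
Mode: 46 (2 times)
Range: 49 - 20 = 29
Min: 20, Max: 49

mean≈38.29, median=46.0, mode=46, range=29


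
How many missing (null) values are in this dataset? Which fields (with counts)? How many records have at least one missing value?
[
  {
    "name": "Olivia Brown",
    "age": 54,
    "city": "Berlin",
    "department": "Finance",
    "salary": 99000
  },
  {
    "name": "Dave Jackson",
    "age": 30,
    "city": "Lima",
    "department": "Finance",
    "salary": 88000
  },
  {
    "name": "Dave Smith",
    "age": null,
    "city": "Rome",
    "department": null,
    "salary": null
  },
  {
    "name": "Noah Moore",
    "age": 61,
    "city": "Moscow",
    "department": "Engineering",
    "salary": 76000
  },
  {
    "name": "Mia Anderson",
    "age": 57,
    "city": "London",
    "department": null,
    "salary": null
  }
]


Checking for missing (null) values in 5 records:

  Olivia Brown: complete
  Dave Jackson: complete
  Dave Smith: age, department, salary
  Noah Moore: complete
  Mia Anderson: department, salary

Per field:
  name: 0 missing
  age: 1 missing
  city: 0 missing
  department: 2 missing
  salary: 2 missing

Total missing values: 5
Records with any missing: 2

5 missing values (age: 1, department: 2, salary: 2); 2 incomplete records


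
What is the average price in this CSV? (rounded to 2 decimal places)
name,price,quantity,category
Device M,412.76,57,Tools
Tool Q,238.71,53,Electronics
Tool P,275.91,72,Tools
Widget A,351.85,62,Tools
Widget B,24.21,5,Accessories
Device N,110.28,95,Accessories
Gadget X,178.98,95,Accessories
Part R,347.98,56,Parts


Computing average price:
Values: [412.76, 238.71, 275.91, 351.85, 24.21, 110.28, 178.98, 347.98]
Sum = 1940.68
Count = 8
Average = 1940.68/8 = 242.585 exactly -> 242.59 (rounded half-up to 2 decimal places)

242.59


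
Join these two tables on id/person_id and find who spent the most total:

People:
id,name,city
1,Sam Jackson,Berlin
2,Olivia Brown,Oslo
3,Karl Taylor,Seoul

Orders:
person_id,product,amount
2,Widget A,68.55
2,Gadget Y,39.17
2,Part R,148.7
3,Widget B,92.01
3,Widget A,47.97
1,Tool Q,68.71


Join on: people.id = orders.person_id

Joined rows:
  Olivia Brown (Oslo) bought Widget A for $68.55
  Olivia Brown (Oslo) bought Gadget Y for $39.17
  Olivia Brown (Oslo) bought Part R for $148.7
  Karl Taylor (Seoul) bought Widget B for $92.01
  Karl Taylor (Seoul) bought Widget A for $47.97
  Sam Jackson (Berlin) bought Tool Q for $68.71

Total per person:
  Olivia Brown: $256.42
  Karl Taylor: $139.98
  Sam Jackson: $68.71

Top spender: Olivia Brown ($256.42)

Olivia Brown ($256.42)


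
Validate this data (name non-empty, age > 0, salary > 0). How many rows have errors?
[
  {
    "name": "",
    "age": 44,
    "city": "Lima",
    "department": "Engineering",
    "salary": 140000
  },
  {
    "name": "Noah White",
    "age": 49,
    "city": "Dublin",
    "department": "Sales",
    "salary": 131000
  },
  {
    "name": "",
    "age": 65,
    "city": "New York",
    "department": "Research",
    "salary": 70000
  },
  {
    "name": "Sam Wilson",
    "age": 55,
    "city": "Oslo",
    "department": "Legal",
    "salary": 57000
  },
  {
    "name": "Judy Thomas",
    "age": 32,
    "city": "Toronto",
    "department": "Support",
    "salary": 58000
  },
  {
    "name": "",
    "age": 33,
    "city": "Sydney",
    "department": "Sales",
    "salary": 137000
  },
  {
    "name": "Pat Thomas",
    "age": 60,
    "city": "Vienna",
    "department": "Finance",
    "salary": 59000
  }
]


Validating 7 records:
Rules: name non-empty, age > 0, salary > 0

  Row 1 (???): empty name
  Row 2 (Noah White): OK
  Row 3 (???): empty name
  Row 4 (Sam Wilson): OK
  Row 5 (Judy Thomas): OK
  Row 6 (???): empty name
  Row 7 (Pat Thomas): OK

Total errors: 3

3 errors


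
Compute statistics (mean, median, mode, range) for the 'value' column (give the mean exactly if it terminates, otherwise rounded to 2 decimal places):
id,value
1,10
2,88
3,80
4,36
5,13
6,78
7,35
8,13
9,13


Data: [10, 88, 80, 36, 13, 78, 35, 13, 13]
Count: 9
Sum: 366
Mean: 366/9 ≈ 40.67 (rounded to 2 decimal places)
Sorted: [10, 13, 13, 13, 35, 36, 78, 80, 88]
Median: 35.0
Mode: 13 (3 times)
Range: 88 - 10 = 78
Min: 10, Max: 88

mean≈40.67, median=35.0, mode=13, range=78


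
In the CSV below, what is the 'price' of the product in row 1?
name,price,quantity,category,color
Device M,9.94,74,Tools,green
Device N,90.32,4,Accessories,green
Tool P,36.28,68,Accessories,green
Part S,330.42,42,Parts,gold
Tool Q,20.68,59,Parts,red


Query: Row 1 ('Device M'), column 'price'
Value: 9.94

9.94


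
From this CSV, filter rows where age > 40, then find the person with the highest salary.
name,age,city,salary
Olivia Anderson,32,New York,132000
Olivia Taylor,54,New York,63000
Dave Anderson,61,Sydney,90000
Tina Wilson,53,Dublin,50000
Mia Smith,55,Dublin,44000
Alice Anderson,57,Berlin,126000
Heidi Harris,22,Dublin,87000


Filter: age > 40
Sort by: salary (descending)

Filtered records (5):
  Alice Anderson, age 57, salary $126000
  Dave Anderson, age 61, salary $90000
  Olivia Taylor, age 54, salary $63000
  Tina Wilson, age 53, salary $50000
  Mia Smith, age 55, salary $44000

Highest salary: Alice Anderson ($126000)

Alice Anderson


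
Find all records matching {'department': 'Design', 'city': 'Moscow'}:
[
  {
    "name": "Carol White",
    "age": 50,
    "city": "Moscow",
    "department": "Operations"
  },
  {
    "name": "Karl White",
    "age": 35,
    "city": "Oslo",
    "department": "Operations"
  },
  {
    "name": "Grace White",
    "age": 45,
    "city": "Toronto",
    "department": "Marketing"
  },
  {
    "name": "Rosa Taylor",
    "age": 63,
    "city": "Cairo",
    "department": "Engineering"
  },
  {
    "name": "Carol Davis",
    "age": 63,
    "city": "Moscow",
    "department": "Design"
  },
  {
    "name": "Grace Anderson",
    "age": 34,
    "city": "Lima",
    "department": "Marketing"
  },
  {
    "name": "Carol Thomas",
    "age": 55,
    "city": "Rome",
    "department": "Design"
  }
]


Search criteria: {'department': 'Design', 'city': 'Moscow'}

Checking 7 records:
  Carol White: {department: Operations, city: Moscow}
  Karl White: {department: Operations, city: Oslo}
  Grace White: {department: Marketing, city: Toronto}
  Rosa Taylor: {department: Engineering, city: Cairo}
  Carol Davis: {department: Design, city: Moscow} <-- MATCH
  Grace Anderson: {department: Marketing, city: Lima}
  Carol Thomas: {department: Design, city: Rome}

Matches: ["Carol Davis"]

["Carol Davis"]


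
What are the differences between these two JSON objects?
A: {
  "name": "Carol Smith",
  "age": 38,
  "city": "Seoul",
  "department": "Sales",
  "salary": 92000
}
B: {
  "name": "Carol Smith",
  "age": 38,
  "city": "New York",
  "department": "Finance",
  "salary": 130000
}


Comparing each field (in key order):
  name: same
  age: same
  city: DIFFERENT
  department: DIFFERENT
  salary: DIFFERENT
Differences:
  city: Seoul -> New York
  department: Sales -> Finance
  salary: 92000 -> 130000

3 field(s) changed

3 changes: city, department, salary


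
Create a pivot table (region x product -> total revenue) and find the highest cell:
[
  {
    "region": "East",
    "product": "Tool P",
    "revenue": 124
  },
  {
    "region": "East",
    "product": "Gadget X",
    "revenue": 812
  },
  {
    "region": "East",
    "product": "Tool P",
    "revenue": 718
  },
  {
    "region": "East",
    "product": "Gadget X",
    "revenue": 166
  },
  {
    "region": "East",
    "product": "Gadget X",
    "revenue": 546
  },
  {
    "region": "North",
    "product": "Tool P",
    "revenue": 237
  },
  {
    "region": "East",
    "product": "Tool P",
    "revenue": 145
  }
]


Pivot: region (rows) x product (columns) -> total revenue

     Gadget X      Tool P      
East          1524           987  
North            0           237  

Highest: East / Gadget X = $1524

East / Gadget X = $1524


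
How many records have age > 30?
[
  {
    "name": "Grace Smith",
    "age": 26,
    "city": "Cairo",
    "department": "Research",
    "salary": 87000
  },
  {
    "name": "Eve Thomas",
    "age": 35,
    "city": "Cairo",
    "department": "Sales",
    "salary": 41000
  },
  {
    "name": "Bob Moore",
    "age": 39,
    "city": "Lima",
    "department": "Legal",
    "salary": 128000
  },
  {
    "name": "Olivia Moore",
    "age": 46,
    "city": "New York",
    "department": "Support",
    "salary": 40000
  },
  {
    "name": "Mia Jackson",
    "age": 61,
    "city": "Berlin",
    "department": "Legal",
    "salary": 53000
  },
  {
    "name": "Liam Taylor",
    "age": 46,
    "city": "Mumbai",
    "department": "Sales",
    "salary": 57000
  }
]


Data: 6 records
Condition: age > 30

Checking each record:
  Grace Smith: 26
  Eve Thomas: 35 MATCH
  Bob Moore: 39 MATCH
  Olivia Moore: 46 MATCH
  Mia Jackson: 61 MATCH
  Liam Taylor: 46 MATCH

Count: 5

5


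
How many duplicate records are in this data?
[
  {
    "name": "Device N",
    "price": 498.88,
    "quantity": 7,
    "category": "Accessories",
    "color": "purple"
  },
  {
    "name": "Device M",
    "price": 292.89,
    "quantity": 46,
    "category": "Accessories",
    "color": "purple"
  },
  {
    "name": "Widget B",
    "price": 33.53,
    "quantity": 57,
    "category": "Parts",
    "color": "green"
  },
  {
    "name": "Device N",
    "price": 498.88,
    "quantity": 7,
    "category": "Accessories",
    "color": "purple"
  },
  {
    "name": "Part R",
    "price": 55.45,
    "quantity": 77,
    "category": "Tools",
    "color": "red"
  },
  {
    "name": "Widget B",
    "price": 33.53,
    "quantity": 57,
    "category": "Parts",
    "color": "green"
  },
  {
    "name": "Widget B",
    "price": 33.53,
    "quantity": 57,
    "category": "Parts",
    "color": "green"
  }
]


Checking 7 records for duplicates:

  Row 1: Device N ($498.88, qty 7)
  Row 2: Device M ($292.89, qty 46)
  Row 3: Widget B ($33.53, qty 57)
  Row 4: Device N ($498.88, qty 7) <-- DUPLICATE
  Row 5: Part R ($55.45, qty 77)
  Row 6: Widget B ($33.53, qty 57) <-- DUPLICATE
  Row 7: Widget B ($33.53, qty 57) <-- DUPLICATE

Duplicates found: 3
Unique records: 4

3 duplicates, 4 unique


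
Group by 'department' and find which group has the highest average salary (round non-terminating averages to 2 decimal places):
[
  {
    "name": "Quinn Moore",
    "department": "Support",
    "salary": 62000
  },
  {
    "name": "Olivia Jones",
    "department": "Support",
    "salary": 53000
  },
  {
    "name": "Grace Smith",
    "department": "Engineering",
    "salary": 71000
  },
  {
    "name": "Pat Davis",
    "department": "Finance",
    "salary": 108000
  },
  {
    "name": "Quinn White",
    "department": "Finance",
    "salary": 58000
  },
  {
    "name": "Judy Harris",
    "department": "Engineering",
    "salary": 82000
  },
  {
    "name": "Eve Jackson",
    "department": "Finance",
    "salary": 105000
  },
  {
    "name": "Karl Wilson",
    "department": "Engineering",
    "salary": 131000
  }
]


Group by: department

Groups:
  Engineering: 3 people, avg salary = 284000/3 ≈ $94666.67
  Finance: 3 people, avg salary = 271000/3 ≈ $90333.33
  Support: 2 people, avg salary = 115000/2 = $57500

Highest average salary: Engineering (≈$94666.67)

Engineering (≈$94666.67)


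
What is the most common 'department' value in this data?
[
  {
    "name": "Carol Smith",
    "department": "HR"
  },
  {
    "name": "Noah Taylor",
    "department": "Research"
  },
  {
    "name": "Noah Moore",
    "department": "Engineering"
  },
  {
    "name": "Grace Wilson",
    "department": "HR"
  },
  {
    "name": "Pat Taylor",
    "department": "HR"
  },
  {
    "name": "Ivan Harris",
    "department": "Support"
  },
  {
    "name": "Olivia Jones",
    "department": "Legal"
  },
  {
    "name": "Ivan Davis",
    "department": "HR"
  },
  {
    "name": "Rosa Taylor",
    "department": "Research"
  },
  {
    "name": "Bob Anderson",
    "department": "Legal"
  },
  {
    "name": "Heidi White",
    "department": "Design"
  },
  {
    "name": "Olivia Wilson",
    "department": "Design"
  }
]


Counting 'department' values across 12 records:

  HR: 4 ####
  Research: 2 ##
  Legal: 2 ##
  Design: 2 ##
  Engineering: 1 #
  Support: 1 #

Most common: HR (4 times)

HR (4 times)


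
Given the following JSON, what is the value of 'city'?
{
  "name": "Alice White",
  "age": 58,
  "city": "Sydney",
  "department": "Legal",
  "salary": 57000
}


Looking up field 'city'
Value: Sydney

Sydney


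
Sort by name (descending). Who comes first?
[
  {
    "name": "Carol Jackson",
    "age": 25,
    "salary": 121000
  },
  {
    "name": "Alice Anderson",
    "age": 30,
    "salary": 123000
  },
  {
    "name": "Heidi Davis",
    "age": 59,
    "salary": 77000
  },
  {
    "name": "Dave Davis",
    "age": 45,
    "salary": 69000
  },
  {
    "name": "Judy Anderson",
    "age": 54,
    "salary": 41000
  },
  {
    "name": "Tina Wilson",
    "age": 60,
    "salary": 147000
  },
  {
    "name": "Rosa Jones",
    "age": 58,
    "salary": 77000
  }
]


Sort by: name (descending)

Sorted order:
  1. Tina Wilson (name = Tina Wilson)
  2. Rosa Jones (name = Rosa Jones)
  3. Judy Anderson (name = Judy Anderson)
  4. Heidi Davis (name = Heidi Davis)
  5. Dave Davis (name = Dave Davis)
  6. Carol Jackson (name = Carol Jackson)
  7. Alice Anderson (name = Alice Anderson)

First: Tina Wilson

Tina Wilson


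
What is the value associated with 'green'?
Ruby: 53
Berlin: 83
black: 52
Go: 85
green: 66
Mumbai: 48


Looking up key 'green'
Value: 66

66


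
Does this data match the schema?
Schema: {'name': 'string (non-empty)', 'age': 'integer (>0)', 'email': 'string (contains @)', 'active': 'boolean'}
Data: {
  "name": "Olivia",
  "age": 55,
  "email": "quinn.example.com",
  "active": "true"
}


Validating each field against schema:
  name: OK (non-empty string)
  age: OK (positive integer)
  email: FAIL ("quinn.example.com" does not contain @)
  active: FAIL ("true" is not a boolean)

Result: INVALID (2 errors: email, active)

INVALID (2 errors: email, active)


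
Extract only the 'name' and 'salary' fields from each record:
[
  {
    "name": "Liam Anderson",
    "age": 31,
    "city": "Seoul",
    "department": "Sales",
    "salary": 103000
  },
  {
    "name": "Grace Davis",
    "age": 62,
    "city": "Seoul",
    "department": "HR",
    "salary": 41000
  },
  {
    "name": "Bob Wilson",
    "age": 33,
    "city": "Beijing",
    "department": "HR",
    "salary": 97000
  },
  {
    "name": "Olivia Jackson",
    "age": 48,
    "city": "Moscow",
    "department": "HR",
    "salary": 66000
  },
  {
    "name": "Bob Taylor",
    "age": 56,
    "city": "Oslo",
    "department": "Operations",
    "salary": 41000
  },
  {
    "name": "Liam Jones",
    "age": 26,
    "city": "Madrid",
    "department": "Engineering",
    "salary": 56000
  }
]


Original: 6 records with fields: name, age, city, department, salary
Keep: ['name', 'salary']
Drop: ['age', 'city', 'department']
Result: 6 records, 2 fields each

[
  {
    "name": "Liam Anderson",
    "salary": 103000
  },
  {
    "name": "Grace Davis",
    "salary": 41000
  },
  {
    "name": "Bob Wilson",
    "salary": 97000
  },
  {
    "name": "Olivia Jackson",
    "salary": 66000
  },
  {
    "name": "Bob Taylor",
    "salary": 41000
  },
  {
    "name": "Liam Jones",
    "salary": 56000
  }
]


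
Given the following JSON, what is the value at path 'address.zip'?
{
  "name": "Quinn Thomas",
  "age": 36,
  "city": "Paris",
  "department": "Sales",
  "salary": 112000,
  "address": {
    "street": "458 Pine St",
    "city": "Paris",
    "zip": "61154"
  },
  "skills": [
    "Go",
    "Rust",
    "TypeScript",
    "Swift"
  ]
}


Query: address.zip
Path: address -> zip
Value: 61154

61154


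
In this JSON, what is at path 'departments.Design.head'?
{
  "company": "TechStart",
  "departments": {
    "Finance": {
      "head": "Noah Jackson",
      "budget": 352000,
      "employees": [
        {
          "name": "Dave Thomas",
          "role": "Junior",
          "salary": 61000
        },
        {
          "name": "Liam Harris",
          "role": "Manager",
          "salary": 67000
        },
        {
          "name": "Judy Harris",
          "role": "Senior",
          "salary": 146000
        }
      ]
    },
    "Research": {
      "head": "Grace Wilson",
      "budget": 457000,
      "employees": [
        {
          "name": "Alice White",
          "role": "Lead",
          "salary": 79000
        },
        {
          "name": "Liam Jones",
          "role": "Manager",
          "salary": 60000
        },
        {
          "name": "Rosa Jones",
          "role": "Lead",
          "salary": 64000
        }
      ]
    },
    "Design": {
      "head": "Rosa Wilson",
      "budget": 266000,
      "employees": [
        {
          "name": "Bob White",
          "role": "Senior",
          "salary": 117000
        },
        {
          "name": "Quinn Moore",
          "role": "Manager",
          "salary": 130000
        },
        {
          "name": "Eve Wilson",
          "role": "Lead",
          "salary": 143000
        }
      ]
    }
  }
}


Path: departments.Design.head

Navigate:
  -> departments
  -> Design
  -> head = 'Rosa Wilson'

Rosa Wilson


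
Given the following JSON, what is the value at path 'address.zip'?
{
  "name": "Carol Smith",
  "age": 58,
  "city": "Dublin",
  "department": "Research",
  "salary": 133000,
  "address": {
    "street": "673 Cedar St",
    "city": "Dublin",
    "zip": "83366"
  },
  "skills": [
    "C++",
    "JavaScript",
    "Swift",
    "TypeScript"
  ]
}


Query: address.zip
Path: address -> zip
Value: 83366

83366


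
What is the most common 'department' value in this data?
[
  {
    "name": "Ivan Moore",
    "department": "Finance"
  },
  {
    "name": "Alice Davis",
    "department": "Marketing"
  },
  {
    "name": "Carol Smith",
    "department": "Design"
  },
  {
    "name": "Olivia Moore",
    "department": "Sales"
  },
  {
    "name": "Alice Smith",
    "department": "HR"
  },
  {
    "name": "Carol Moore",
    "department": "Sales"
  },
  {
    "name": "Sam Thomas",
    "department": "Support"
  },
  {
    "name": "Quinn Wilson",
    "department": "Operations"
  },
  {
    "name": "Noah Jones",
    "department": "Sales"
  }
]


Counting 'department' values across 9 records:

  Sales: 3 ###
  Finance: 1 #
  Marketing: 1 #
  Design: 1 #
  HR: 1 #
  Support: 1 #
  Operations: 1 #

Most common: Sales (3 times)

Sales (3 times)


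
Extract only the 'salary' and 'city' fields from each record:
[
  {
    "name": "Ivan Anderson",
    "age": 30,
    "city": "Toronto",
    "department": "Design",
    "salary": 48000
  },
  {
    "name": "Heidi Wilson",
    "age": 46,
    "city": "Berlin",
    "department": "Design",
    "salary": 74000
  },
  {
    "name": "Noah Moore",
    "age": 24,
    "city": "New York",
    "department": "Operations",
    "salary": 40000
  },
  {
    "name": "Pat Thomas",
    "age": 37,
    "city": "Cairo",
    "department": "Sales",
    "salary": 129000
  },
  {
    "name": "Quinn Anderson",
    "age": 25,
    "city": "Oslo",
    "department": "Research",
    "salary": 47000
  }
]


Original: 5 records with fields: name, age, city, department, salary
Keep: ['salary', 'city']
Drop: ['name', 'age', 'department']
Result: 5 records, 2 fields each

[
  {
    "salary": 48000,
    "city": "Toronto"
  },
  {
    "salary": 74000,
    "city": "Berlin"
  },
  {
    "salary": 40000,
    "city": "New York"
  },
  {
    "salary": 129000,
    "city": "Cairo"
  },
  {
    "salary": 47000,
    "city": "Oslo"
  }
]


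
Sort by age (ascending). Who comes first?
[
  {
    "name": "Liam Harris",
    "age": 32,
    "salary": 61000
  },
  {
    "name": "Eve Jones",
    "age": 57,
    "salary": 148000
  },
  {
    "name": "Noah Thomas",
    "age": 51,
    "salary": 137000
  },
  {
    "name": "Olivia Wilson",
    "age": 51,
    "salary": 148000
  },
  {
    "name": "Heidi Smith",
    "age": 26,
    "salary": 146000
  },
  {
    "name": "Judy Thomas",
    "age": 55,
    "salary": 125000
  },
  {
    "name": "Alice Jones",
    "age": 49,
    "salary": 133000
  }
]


Sort by: age (ascending)

Sorted order:
  1. Heidi Smith (age = 26)
  2. Liam Harris (age = 32)
  3. Alice Jones (age = 49)
  4. Noah Thomas (age = 51)
  5. Olivia Wilson (age = 51)
  6. Judy Thomas (age = 55)
  7. Eve Jones (age = 57)

First: Heidi Smith

Heidi Smith


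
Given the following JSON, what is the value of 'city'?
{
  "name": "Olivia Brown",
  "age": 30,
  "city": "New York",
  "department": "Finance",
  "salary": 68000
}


Looking up field 'city'
Value: New York

New York


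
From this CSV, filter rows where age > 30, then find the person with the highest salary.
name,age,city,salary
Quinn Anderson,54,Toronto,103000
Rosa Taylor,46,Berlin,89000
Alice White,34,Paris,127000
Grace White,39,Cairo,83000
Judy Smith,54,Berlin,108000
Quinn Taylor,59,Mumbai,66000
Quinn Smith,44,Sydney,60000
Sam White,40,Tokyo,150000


Filter: age > 30
Sort by: salary (descending)

Filtered records (8):
  Sam White, age 40, salary $150000
  Alice White, age 34, salary $127000
  Judy Smith, age 54, salary $108000
  Quinn Anderson, age 54, salary $103000
  Rosa Taylor, age 46, salary $89000
  Grace White, age 39, salary $83000
  Quinn Taylor, age 59, salary $66000
  Quinn Smith, age 44, salary $60000

Highest salary: Sam White ($150000)

Sam White


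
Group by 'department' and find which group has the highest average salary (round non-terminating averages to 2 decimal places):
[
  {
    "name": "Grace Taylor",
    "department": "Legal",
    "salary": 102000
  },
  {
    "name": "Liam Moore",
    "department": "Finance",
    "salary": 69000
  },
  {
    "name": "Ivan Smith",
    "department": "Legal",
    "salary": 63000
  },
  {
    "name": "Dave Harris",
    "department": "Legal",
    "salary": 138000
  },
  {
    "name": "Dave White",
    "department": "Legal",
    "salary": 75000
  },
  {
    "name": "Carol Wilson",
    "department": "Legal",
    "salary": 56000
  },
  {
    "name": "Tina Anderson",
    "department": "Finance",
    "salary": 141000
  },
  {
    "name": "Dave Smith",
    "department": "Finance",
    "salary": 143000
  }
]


Group by: department

Groups:
  Finance: 3 people, avg salary = 353000/3 ≈ $117666.67
  Legal: 5 people, avg salary = 434000/5 = $86800

Highest average salary: Finance (≈$117666.67)

Finance (≈$117666.67)


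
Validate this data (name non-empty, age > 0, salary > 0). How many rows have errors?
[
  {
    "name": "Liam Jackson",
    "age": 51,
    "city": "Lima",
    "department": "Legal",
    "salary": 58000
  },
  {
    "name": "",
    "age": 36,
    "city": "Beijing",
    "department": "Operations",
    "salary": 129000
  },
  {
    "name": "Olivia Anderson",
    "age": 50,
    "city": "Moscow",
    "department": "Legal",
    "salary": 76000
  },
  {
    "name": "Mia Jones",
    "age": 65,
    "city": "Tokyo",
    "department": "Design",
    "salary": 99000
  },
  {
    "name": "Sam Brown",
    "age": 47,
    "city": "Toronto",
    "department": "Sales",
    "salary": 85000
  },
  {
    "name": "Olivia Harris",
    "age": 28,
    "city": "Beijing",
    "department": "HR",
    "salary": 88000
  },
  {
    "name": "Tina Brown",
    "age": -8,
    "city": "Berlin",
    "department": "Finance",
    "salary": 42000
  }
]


Validating 7 records:
Rules: name non-empty, age > 0, salary > 0

  Row 1 (Liam Jackson): OK
  Row 2 (???): empty name
  Row 3 (Olivia Anderson): OK
  Row 4 (Mia Jones): OK
  Row 5 (Sam Brown): OK
  Row 6 (Olivia Harris): OK
  Row 7 (Tina Brown): negative age: -8

Total errors: 2

2 errors


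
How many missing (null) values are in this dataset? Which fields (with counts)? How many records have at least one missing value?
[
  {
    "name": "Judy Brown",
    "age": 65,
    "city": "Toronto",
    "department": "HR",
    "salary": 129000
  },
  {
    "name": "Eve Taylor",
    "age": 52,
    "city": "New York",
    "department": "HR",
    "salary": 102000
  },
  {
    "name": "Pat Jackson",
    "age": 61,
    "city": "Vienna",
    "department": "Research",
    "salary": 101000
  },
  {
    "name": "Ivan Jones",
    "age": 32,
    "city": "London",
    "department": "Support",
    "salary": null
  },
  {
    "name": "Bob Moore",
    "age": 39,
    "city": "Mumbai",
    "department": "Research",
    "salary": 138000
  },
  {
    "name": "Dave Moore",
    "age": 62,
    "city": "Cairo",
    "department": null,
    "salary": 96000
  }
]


Checking for missing (null) values in 6 records:

  Judy Brown: complete
  Eve Taylor: complete
  Pat Jackson: complete
  Ivan Jones: salary
  Bob Moore: complete
  Dave Moore: department

Per field:
  name: 0 missing
  age: 0 missing
  city: 0 missing
  department: 1 missing
  salary: 1 missing

Total missing values: 2
Records with any missing: 2

2 missing values (department: 1, salary: 1); 2 incomplete records


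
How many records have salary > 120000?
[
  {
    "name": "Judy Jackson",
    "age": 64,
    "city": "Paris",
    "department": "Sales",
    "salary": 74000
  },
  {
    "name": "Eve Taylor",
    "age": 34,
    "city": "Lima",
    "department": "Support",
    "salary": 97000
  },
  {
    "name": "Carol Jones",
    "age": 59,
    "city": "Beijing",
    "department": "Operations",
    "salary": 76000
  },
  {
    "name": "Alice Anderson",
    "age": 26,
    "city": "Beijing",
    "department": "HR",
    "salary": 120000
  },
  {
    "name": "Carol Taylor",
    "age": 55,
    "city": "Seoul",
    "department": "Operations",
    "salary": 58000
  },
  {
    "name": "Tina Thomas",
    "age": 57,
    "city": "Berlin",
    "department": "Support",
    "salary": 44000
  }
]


Data: 6 records
Condition: salary > 120000

Checking each record:
  Judy Jackson: 74000
  Eve Taylor: 97000
  Carol Jones: 76000
  Alice Anderson: 120000
  Carol Taylor: 58000
  Tina Thomas: 44000

Count: 0

0


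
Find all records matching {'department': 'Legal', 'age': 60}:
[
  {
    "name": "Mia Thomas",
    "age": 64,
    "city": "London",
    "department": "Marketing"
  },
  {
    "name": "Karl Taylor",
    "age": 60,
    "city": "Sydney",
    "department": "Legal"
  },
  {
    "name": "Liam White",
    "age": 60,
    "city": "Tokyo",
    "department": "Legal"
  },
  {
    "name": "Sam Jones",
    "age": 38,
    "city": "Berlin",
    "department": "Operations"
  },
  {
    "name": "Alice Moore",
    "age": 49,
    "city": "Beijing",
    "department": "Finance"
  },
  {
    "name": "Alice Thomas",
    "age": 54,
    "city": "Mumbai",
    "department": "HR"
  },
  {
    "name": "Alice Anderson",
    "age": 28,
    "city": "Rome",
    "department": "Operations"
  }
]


Search criteria: {'department': 'Legal', 'age': 60}

Checking 7 records:
  Mia Thomas: {department: Marketing, age: 64}
  Karl Taylor: {department: Legal, age: 60} <-- MATCH
  Liam White: {department: Legal, age: 60} <-- MATCH
  Sam Jones: {department: Operations, age: 38}
  Alice Moore: {department: Finance, age: 49}
  Alice Thomas: {department: HR, age: 54}
  Alice Anderson: {department: Operations, age: 28}

Matches: ["Karl Taylor", "Liam White"]

["Karl Taylor", "Liam White"]


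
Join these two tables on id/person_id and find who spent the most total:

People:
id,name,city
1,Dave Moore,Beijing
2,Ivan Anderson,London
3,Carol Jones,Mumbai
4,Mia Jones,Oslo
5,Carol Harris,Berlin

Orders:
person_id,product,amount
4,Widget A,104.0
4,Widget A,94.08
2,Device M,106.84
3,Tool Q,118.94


Join on: people.id = orders.person_id

Joined rows:
  Mia Jones (Oslo) bought Widget A for $104.0
  Mia Jones (Oslo) bought Widget A for $94.08
  Ivan Anderson (London) bought Device M for $106.84
  Carol Jones (Mumbai) bought Tool Q for $118.94

Total per person:
  Mia Jones: $198.08
  Carol Jones: $118.94
  Ivan Anderson: $106.84

Top spender: Mia Jones ($198.08)

Mia Jones ($198.08)


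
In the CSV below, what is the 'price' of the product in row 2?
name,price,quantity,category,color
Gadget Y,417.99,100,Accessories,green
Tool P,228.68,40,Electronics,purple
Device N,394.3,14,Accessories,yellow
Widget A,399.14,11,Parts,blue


Query: Row 2 ('Tool P'), column 'price'
Value: 228.68

228.68


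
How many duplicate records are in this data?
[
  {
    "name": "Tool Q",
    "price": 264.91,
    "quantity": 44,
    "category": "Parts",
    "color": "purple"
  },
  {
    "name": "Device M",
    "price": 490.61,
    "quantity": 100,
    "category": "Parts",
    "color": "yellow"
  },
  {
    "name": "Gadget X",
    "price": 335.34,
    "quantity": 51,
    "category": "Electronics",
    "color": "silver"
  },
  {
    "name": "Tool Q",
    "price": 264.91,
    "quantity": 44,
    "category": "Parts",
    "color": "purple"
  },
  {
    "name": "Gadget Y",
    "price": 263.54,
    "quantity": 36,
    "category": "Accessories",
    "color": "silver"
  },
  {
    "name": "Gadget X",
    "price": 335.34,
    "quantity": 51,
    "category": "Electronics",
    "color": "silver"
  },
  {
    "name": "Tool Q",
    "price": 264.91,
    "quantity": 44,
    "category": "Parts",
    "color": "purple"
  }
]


Checking 7 records for duplicates:

  Row 1: Tool Q ($264.91, qty 44)
  Row 2: Device M ($490.61, qty 100)
  Row 3: Gadget X ($335.34, qty 51)
  Row 4: Tool Q ($264.91, qty 44) <-- DUPLICATE
  Row 5: Gadget Y ($263.54, qty 36)
  Row 6: Gadget X ($335.34, qty 51) <-- DUPLICATE
  Row 7: Tool Q ($264.91, qty 44) <-- DUPLICATE

Duplicates found: 3
Unique records: 4

3 duplicates, 4 unique


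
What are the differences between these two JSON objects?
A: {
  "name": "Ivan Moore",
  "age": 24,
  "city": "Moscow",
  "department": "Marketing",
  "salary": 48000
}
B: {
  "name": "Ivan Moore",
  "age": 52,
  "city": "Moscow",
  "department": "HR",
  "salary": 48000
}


Comparing each field (in key order):
  name: same
  age: DIFFERENT
  city: same
  department: DIFFERENT
  salary: same
Differences:
  age: 24 -> 52
  department: Marketing -> HR

2 field(s) changed

2 changes: age, department


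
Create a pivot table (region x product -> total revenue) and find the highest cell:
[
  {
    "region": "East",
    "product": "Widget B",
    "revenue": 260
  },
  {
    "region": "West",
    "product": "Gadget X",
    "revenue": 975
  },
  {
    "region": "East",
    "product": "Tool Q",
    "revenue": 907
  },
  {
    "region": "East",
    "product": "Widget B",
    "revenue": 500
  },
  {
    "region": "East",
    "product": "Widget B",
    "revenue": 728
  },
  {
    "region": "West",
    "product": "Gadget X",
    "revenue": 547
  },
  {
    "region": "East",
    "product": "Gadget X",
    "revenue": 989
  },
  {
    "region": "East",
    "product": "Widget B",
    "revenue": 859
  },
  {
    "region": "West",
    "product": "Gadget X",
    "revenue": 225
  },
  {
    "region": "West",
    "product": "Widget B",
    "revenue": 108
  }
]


Pivot: region (rows) x product (columns) -> total revenue

     Gadget X      Tool Q        Widget B    
East           989           907          2347  
West          1747             0           108  

Highest: East / Widget B = $2347

East / Widget B = $2347


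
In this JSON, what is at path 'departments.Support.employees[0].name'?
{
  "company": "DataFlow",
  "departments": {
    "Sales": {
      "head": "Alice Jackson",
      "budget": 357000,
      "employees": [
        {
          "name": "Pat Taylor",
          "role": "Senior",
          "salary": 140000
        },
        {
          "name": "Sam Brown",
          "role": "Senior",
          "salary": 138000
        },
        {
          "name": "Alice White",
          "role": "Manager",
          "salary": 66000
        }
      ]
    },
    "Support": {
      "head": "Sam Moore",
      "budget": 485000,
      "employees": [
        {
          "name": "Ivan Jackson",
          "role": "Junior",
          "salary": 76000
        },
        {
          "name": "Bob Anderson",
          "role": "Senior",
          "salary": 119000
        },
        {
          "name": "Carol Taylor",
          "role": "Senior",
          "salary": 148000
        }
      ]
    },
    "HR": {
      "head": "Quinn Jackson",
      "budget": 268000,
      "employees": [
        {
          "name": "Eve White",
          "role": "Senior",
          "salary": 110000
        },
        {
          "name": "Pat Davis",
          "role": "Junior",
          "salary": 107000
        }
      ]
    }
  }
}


Path: departments.Support.employees[0].name

Navigate:
  -> departments
  -> Support
  -> employees[0].name = 'Ivan Jackson'

Ivan Jackson


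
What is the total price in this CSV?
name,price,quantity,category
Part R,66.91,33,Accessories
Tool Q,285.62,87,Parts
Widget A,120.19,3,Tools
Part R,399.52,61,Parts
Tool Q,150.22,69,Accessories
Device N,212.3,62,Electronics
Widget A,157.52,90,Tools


Computing total price:
Values: [66.91, 285.62, 120.19, 399.52, 150.22, 212.3, 157.52]
Sum = 1392.28

1392.28


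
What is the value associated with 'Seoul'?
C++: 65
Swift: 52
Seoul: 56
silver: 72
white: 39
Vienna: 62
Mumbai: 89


Looking up key 'Seoul'
Value: 56

56
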